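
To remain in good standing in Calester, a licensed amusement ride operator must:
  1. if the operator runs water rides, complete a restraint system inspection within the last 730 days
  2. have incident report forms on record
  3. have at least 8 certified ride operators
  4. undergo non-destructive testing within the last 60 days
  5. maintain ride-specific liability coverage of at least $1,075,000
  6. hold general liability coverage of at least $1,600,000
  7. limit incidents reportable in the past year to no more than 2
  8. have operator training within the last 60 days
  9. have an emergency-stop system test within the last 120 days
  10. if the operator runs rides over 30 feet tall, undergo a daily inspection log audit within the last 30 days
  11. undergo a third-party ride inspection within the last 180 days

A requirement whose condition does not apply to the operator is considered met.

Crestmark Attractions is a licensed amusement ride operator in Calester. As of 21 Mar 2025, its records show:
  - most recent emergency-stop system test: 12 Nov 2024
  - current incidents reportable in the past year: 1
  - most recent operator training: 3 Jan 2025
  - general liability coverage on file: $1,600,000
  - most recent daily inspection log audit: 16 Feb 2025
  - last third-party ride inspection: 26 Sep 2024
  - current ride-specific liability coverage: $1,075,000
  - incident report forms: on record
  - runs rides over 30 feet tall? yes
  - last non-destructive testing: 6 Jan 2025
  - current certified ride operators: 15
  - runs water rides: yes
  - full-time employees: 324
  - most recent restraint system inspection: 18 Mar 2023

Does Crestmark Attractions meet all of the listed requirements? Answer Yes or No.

1. condition 'runs water rides' holds; restraint system inspection 734 days ago vs limit 730 → not met
2. incident report forms present → met
3. certified ride operators 15 ≥ 8 → met
4. non-destructive testing 74 days ago vs limit 60 → not met
5. ride-specific liability coverage $1,075,000 ≥ $1,075,000 → met
6. general liability coverage $1,600,000 ≥ $1,600,000 → met
7. incidents reportable in the past year 1 ≤ 2 → met
8. operator training 77 days ago vs limit 60 → not met
9. emergency-stop system test 129 days ago vs limit 120 → not met
10. condition 'runs rides over 30 feet tall' holds; daily inspection log audit 33 days ago vs limit 30 → not met
11. third-party ride inspection 176 days ago vs limit 180 → met
Not met: 1, 4, 8, 9, 10

No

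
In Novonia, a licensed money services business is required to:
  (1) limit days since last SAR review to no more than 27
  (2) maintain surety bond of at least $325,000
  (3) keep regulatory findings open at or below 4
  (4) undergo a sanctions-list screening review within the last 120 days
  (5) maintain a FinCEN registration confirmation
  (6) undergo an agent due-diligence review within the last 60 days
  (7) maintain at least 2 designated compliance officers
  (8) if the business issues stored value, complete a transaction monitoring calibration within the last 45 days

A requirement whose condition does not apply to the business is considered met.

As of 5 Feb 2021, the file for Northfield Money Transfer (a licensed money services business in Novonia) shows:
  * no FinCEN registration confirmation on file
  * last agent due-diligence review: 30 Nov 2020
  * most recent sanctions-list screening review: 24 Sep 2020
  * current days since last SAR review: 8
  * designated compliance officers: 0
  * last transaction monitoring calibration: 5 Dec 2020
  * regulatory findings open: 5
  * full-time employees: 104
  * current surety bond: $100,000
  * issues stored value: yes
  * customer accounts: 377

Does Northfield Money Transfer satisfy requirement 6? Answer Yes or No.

6. agent due-diligence review 67 days ago vs limit 60 → not met

No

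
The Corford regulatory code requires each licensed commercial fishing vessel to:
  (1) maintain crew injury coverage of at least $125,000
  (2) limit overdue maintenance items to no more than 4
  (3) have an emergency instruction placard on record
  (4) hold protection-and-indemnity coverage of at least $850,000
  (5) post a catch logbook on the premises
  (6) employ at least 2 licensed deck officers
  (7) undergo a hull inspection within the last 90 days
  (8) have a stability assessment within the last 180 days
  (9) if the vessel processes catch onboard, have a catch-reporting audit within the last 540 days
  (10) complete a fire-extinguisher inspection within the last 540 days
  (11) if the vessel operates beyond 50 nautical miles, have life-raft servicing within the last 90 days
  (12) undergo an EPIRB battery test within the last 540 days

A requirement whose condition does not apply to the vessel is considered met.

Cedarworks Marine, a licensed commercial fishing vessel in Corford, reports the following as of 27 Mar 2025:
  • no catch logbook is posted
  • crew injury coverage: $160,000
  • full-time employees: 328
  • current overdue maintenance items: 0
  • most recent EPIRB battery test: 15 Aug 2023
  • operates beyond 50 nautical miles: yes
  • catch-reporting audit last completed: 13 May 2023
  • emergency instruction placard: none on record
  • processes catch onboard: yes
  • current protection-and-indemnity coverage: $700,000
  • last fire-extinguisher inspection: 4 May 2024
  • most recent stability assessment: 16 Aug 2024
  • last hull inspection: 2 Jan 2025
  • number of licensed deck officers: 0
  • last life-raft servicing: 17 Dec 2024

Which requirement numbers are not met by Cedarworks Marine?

3, 4, 5, 6, 8, 9, 11, 12

1. crew injury coverage $160,000 ≥ $125,000 → met
2. overdue maintenance items 0 ≤ 4 → met
3. emergency instruction placard absent → not met
4. protection-and-indemnity coverage $700,000 < $850,000 → not met
5. catch logbook absent → not met
6. licensed deck officers 0 < 2 → not met
7. hull inspection 84 days ago vs limit 90 → met
8. stability assessment 223 days ago vs limit 180 → not met
9. condition 'processes catch onboard' holds; catch-reporting audit 684 days ago vs limit 540 → not met
10. fire-extinguisher inspection 327 days ago vs limit 540 → met
11. condition 'operates beyond 50 nautical miles' holds; life-raft servicing 100 days ago vs limit 90 → not met
12. EPIRB battery test 590 days ago vs limit 540 → not met
Not met: 3, 4, 5, 6, 8, 9, 11, 12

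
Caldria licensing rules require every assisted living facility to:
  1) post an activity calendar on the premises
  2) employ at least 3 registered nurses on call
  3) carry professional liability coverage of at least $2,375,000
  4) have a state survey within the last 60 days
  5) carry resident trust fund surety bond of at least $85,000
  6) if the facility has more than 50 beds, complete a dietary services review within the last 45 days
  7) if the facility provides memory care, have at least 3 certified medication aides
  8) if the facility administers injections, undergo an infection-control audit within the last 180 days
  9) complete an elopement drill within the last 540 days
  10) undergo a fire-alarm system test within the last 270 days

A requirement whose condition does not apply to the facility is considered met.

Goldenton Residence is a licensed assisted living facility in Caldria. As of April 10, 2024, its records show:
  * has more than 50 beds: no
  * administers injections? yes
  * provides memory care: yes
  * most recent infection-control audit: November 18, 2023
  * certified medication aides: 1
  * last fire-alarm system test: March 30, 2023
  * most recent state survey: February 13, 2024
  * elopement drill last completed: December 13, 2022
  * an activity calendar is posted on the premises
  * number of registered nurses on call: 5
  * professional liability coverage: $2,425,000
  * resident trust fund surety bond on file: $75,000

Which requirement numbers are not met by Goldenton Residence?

5, 7, 10

1. activity calendar present → met
2. registered nurses on call 5 ≥ 3 → met
3. professional liability coverage $2,425,000 ≥ $2,375,000 → met
4. state survey 57 days ago vs limit 60 → met
5. resident trust fund surety bond $75,000 < $85,000 → not met
6. condition 'has more than 50 beds' does not hold → requirement n/a → met
7. condition 'provides memory care' holds; certified medication aides 1 < 3 → not met
8. condition 'administers injections' holds; infection-control audit 144 days ago vs limit 180 → met
9. elopement drill 484 days ago vs limit 540 → met
10. fire-alarm system test 377 days ago vs limit 270 → not met
Not met: 5, 7, 10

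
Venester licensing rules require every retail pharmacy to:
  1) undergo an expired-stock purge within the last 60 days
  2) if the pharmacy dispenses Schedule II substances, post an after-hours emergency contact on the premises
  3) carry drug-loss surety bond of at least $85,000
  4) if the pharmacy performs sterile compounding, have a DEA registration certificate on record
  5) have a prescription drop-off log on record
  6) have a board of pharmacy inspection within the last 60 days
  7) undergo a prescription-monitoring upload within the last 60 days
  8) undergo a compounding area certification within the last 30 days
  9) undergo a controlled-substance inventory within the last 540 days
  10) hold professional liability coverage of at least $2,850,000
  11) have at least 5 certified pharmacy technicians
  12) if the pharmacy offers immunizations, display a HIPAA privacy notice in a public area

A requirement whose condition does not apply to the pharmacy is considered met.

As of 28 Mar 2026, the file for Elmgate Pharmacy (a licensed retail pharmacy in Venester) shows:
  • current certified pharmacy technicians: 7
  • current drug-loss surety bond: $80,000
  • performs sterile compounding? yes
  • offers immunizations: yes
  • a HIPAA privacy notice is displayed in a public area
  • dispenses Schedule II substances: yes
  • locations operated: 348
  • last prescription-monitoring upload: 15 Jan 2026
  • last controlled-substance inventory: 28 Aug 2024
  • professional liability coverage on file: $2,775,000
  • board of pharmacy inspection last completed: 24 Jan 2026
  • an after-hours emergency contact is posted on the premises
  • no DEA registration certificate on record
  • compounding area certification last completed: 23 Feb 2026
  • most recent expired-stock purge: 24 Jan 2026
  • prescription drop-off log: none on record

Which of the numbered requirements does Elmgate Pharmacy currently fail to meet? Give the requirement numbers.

1, 3, 4, 5, 6, 7, 8, 9, 10

1. expired-stock purge 63 days ago vs limit 60 → not met
2. condition 'dispenses Schedule II substances' holds; after-hours emergency contact present → met
3. drug-loss surety bond $80,000 < $85,000 → not met
4. condition 'performs sterile compounding' holds; DEA registration certificate absent → not met
5. prescription drop-off log absent → not met
6. board of pharmacy inspection 63 days ago vs limit 60 → not met
7. prescription-monitoring upload 72 days ago vs limit 60 → not met
8. compounding area certification 33 days ago vs limit 30 → not met
9. controlled-substance inventory 577 days ago vs limit 540 → not met
10. professional liability coverage $2,775,000 < $2,850,000 → not met
11. certified pharmacy technicians 7 ≥ 5 → met
12. condition 'offers immunizations' holds; HIPAA privacy notice present → met
Not met: 1, 3, 4, 5, 6, 7, 8, 9, 10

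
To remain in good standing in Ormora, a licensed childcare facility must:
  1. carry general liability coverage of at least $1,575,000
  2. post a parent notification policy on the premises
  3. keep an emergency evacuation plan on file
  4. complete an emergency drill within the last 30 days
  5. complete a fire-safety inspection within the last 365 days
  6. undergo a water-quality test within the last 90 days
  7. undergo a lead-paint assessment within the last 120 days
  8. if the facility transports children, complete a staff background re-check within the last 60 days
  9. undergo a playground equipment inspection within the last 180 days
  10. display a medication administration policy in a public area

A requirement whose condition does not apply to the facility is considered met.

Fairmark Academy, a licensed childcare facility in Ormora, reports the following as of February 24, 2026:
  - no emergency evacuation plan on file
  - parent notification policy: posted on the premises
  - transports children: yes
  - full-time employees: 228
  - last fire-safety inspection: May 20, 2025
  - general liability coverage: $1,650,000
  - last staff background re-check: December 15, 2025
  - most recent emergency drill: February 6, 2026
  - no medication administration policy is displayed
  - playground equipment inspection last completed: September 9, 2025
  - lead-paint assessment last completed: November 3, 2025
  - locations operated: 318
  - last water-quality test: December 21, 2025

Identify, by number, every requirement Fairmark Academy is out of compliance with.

1. general liability coverage $1,650,000 ≥ $1,575,000 → met
2. parent notification policy present → met
3. emergency evacuation plan absent → not met
4. emergency drill 18 days ago vs limit 30 → met
5. fire-safety inspection 280 days ago vs limit 365 → met
6. water-quality test 65 days ago vs limit 90 → met
7. lead-paint assessment 113 days ago vs limit 120 → met
8. condition 'transports children' holds; staff background re-check 71 days ago vs limit 60 → not met
9. playground equipment inspection 168 days ago vs limit 180 → met
10. medication administration policy absent → not met
Not met: 3, 8, 10

3, 8, 10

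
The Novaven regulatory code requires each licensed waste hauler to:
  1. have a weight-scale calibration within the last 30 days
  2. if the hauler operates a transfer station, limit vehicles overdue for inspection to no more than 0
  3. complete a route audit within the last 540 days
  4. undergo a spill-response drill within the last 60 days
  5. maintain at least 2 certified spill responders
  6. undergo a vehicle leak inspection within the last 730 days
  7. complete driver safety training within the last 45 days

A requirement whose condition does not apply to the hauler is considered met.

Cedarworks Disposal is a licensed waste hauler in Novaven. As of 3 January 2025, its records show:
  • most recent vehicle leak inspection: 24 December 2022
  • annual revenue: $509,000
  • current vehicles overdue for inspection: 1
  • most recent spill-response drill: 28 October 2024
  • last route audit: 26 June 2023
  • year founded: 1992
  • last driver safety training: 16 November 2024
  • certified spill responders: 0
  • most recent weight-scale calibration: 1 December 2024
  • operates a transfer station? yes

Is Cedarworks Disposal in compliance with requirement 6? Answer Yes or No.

6. vehicle leak inspection 741 days ago vs limit 730 → not met

No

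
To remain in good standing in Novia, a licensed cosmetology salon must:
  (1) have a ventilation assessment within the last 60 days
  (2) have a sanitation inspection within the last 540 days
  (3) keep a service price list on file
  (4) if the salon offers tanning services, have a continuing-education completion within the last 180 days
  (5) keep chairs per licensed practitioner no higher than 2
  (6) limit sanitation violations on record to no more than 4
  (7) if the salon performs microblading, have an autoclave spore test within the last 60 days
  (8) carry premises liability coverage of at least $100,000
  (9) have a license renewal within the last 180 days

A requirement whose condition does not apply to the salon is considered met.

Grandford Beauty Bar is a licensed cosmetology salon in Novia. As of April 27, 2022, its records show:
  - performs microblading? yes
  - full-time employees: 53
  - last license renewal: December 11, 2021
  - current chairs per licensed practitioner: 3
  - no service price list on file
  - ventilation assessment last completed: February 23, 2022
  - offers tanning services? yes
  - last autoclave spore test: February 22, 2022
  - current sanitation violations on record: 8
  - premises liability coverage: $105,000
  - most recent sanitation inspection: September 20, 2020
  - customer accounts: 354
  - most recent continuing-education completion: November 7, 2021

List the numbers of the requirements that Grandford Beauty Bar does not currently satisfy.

1, 2, 3, 5, 6, 7

1. ventilation assessment 63 days ago vs limit 60 → not met
2. sanitation inspection 584 days ago vs limit 540 → not met
3. service price list absent → not met
4. condition 'offers tanning services' holds; continuing-education completion 171 days ago vs limit 180 → met
5. chairs per licensed practitioner 3 > 2 → not met
6. sanitation violations on record 8 > 4 → not met
7. condition 'performs microblading' holds; autoclave spore test 64 days ago vs limit 60 → not met
8. premises liability coverage $105,000 ≥ $100,000 → met
9. license renewal 137 days ago vs limit 180 → met
Not met: 1, 2, 3, 5, 6, 7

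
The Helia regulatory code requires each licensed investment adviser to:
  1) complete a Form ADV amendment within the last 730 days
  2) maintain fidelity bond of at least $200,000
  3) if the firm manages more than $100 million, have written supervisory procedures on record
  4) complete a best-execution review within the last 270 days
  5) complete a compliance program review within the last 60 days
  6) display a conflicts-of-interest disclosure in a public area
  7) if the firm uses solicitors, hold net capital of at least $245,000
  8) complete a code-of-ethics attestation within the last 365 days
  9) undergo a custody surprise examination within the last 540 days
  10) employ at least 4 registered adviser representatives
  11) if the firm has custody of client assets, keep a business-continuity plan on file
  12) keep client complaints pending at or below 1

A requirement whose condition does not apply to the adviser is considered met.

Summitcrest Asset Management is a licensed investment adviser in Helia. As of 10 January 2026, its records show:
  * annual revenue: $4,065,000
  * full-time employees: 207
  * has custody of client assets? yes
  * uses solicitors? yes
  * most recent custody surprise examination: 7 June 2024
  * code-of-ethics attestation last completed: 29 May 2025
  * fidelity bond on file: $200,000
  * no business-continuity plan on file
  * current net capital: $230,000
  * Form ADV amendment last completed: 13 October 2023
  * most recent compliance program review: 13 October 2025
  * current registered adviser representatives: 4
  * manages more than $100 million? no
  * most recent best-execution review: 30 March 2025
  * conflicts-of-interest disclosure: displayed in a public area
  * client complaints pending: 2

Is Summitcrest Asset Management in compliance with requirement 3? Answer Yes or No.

Yes

3. condition 'manages more than $100 million' does not hold → requirement n/a → met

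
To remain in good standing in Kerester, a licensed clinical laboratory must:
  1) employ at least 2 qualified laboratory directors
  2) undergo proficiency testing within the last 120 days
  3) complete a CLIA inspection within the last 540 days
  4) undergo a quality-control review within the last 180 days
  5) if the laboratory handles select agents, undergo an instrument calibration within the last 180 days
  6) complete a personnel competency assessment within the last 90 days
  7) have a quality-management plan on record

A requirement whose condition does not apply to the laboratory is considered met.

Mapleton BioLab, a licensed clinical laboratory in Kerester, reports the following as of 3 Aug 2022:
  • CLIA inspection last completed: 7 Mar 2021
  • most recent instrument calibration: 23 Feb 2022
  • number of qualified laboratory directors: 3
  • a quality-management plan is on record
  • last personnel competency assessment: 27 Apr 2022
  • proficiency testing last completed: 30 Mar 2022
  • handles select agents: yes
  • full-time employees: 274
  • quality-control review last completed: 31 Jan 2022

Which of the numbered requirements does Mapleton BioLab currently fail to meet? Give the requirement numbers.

1. qualified laboratory directors 3 ≥ 2 → met
2. proficiency testing 126 days ago vs limit 120 → not met
3. CLIA inspection 514 days ago vs limit 540 → met
4. quality-control review 184 days ago vs limit 180 → not met
5. condition 'handles select agents' holds; instrument calibration 161 days ago vs limit 180 → met
6. personnel competency assessment 98 days ago vs limit 90 → not met
7. quality-management plan present → met
Not met: 2, 4, 6

2, 4, 6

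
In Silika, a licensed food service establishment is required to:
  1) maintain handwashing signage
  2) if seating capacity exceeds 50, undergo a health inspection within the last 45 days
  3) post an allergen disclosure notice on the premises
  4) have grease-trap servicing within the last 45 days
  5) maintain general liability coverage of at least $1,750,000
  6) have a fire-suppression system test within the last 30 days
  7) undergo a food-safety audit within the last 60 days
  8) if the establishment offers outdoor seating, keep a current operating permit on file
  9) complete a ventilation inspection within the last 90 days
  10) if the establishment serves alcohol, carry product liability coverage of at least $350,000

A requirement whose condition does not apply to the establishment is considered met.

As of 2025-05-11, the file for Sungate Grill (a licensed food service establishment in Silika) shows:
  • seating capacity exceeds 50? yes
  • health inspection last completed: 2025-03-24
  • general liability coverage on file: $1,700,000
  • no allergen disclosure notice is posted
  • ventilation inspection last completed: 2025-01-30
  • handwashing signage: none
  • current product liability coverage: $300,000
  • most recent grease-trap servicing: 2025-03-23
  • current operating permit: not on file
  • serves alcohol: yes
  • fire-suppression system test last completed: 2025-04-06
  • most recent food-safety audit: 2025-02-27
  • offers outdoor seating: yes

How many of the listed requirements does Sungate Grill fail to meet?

1. handwashing signage absent → not met
2. condition 'seating capacity exceeds 50' holds; health inspection 48 days ago vs limit 45 → not met
3. allergen disclosure notice absent → not met
4. grease-trap servicing 49 days ago vs limit 45 → not met
5. general liability coverage $1,700,000 < $1,750,000 → not met
6. fire-suppression system test 35 days ago vs limit 30 → not met
7. food-safety audit 73 days ago vs limit 60 → not met
8. condition 'offers outdoor seating' holds; current operating permit absent → not met
9. ventilation inspection 101 days ago vs limit 90 → not met
10. condition 'serves alcohol' holds; product liability coverage $300,000 < $350,000 → not met
Not met: 10 of 10

10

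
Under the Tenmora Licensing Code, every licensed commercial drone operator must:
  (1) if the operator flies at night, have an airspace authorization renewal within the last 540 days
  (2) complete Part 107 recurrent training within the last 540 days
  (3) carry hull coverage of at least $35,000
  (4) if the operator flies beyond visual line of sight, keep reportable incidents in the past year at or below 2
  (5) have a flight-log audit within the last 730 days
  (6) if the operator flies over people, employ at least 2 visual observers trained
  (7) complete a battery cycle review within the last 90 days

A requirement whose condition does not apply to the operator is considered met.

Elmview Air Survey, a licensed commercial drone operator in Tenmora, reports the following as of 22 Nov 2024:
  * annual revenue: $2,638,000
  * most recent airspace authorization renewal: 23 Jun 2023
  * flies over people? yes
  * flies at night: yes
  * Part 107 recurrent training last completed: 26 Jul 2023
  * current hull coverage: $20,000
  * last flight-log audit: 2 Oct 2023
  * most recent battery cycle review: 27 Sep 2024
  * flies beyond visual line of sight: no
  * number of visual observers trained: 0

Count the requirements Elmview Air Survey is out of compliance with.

1. condition 'flies at night' holds; airspace authorization renewal 518 days ago vs limit 540 → met
2. Part 107 recurrent training 485 days ago vs limit 540 → met
3. hull coverage $20,000 < $35,000 → not met
4. condition 'flies beyond visual line of sight' does not hold → requirement n/a → met
5. flight-log audit 417 days ago vs limit 730 → met
6. condition 'flies over people' holds; visual observers trained 0 < 2 → not met
7. battery cycle review 56 days ago vs limit 90 → met
Not met: 2 of 7

2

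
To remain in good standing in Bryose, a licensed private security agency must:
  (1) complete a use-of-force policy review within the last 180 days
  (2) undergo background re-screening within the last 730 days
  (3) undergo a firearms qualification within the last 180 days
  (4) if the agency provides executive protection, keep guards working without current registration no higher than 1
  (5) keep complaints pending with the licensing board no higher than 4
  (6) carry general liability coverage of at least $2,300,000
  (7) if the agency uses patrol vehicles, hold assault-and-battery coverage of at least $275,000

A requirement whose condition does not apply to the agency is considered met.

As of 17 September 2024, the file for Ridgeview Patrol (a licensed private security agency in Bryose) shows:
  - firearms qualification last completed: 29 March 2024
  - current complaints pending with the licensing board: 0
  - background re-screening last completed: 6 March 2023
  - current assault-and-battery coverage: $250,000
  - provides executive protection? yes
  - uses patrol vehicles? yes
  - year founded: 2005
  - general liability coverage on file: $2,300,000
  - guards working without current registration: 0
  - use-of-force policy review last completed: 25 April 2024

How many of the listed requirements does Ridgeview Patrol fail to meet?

1. use-of-force policy review 145 days ago vs limit 180 → met
2. background re-screening 561 days ago vs limit 730 → met
3. firearms qualification 172 days ago vs limit 180 → met
4. condition 'provides executive protection' holds; guards working without current registration 0 ≤ 1 → met
5. complaints pending with the licensing board 0 ≤ 4 → met
6. general liability coverage $2,300,000 ≥ $2,300,000 → met
7. condition 'uses patrol vehicles' holds; assault-and-battery coverage $250,000 < $275,000 → not met
Not met: 1 of 7

1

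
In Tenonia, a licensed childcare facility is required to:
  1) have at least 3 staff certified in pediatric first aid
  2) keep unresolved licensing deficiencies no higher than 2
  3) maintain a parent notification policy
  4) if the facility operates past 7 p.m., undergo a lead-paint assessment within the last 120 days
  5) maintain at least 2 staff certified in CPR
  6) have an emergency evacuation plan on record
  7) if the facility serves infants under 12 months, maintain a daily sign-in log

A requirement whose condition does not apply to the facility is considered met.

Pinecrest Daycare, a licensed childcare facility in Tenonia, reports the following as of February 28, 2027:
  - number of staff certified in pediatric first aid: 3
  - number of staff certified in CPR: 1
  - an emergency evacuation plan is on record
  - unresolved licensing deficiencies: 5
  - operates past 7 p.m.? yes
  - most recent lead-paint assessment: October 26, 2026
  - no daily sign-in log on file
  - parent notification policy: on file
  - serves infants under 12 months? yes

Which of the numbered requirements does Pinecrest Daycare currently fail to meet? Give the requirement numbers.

1. staff certified in pediatric first aid 3 ≥ 3 → met
2. unresolved licensing deficiencies 5 > 2 → not met
3. parent notification policy present → met
4. condition 'operates past 7 p.m.' holds; lead-paint assessment 125 days ago vs limit 120 → not met
5. staff certified in CPR 1 < 2 → not met
6. emergency evacuation plan present → met
7. condition 'serves infants under 12 months' holds; daily sign-in log absent → not met
Not met: 2, 4, 5, 7

2, 4, 5, 7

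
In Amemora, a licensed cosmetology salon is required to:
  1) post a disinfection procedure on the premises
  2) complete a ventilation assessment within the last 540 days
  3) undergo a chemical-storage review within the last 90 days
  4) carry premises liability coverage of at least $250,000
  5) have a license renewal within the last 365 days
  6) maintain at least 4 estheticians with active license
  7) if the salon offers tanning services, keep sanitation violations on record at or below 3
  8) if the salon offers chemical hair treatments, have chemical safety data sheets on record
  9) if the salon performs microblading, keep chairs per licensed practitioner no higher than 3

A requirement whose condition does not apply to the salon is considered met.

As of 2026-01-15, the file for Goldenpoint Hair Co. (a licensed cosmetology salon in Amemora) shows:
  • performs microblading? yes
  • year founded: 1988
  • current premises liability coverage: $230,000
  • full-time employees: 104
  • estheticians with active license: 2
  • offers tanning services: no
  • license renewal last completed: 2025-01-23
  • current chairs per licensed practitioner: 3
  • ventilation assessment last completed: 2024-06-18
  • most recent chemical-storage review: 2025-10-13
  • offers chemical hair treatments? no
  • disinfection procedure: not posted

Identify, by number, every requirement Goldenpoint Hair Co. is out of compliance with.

1, 2, 3, 4, 6

1. disinfection procedure absent → not met
2. ventilation assessment 576 days ago vs limit 540 → not met
3. chemical-storage review 94 days ago vs limit 90 → not met
4. premises liability coverage $230,000 < $250,000 → not met
5. license renewal 357 days ago vs limit 365 → met
6. estheticians with active license 2 < 4 → not met
7. condition 'offers tanning services' does not hold → requirement n/a → met
8. condition 'offers chemical hair treatments' does not hold → requirement n/a → met
9. condition 'performs microblading' holds; chairs per licensed practitioner 3 ≤ 3 → met
Not met: 1, 2, 3, 4, 6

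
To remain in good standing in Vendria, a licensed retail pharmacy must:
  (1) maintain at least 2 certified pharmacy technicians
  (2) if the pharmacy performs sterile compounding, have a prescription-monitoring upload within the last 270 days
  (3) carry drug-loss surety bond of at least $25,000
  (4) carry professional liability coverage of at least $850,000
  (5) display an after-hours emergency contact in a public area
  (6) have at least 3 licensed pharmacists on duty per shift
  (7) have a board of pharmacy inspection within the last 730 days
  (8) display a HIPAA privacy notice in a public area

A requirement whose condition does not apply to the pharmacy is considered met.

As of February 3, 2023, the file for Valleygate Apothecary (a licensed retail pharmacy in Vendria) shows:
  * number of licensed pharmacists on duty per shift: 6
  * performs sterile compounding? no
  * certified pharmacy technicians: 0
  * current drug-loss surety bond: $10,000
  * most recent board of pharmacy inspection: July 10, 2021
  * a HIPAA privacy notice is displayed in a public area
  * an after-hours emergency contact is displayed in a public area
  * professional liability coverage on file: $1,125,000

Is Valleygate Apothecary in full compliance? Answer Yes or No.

1. certified pharmacy technicians 0 < 2 → not met
2. condition 'performs sterile compounding' does not hold → requirement n/a → met
3. drug-loss surety bond $10,000 < $25,000 → not met
4. professional liability coverage $1,125,000 ≥ $850,000 → met
5. after-hours emergency contact present → met
6. licensed pharmacists on duty per shift 6 ≥ 3 → met
7. board of pharmacy inspection 573 days ago vs limit 730 → met
8. HIPAA privacy notice present → met
Not met: 1, 3

No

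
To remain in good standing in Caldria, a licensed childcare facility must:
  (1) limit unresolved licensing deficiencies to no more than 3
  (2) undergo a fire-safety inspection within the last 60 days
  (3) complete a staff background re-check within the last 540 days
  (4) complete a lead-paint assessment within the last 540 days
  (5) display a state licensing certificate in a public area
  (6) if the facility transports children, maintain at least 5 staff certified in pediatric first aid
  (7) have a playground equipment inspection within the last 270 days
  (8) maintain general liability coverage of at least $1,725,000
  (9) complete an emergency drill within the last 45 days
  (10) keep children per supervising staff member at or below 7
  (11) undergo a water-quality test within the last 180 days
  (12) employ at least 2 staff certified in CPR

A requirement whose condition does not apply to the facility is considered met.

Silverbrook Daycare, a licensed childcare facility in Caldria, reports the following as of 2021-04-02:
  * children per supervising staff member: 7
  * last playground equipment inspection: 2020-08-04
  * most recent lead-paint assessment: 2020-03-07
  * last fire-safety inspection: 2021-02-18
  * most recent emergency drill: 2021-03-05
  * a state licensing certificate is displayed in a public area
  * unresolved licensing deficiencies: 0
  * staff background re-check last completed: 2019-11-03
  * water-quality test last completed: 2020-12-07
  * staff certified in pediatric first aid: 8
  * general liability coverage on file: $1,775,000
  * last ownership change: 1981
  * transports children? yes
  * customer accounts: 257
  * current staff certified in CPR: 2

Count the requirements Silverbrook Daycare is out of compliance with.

0

1. unresolved licensing deficiencies 0 ≤ 3 → met
2. fire-safety inspection 43 days ago vs limit 60 → met
3. staff background re-check 516 days ago vs limit 540 → met
4. lead-paint assessment 391 days ago vs limit 540 → met
5. state licensing certificate present → met
6. condition 'transports children' holds; staff certified in pediatric first aid 8 ≥ 5 → met
7. playground equipment inspection 241 days ago vs limit 270 → met
8. general liability coverage $1,775,000 ≥ $1,725,000 → met
9. emergency drill 28 days ago vs limit 45 → met
10. children per supervising staff member 7 ≤ 7 → met
11. water-quality test 116 days ago vs limit 180 → met
12. staff certified in CPR 2 ≥ 2 → met
Not met: 0 of 12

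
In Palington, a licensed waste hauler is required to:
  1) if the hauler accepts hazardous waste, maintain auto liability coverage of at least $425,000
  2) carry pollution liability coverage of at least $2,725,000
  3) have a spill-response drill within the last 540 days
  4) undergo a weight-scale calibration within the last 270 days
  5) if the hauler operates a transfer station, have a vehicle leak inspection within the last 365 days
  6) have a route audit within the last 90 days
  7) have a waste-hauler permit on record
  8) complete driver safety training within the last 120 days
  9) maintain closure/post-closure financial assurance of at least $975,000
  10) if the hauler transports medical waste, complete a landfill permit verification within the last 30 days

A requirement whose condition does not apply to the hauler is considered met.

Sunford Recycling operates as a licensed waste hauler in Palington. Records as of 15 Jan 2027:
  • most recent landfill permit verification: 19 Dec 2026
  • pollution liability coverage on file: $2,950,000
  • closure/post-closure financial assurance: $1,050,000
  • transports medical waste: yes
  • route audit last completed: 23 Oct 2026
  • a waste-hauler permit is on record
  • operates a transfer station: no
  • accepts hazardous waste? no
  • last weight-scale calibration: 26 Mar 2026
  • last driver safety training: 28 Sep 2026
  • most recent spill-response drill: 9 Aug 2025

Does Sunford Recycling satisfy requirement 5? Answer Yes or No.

Yes

5. condition 'operates a transfer station' does not hold → requirement n/a → met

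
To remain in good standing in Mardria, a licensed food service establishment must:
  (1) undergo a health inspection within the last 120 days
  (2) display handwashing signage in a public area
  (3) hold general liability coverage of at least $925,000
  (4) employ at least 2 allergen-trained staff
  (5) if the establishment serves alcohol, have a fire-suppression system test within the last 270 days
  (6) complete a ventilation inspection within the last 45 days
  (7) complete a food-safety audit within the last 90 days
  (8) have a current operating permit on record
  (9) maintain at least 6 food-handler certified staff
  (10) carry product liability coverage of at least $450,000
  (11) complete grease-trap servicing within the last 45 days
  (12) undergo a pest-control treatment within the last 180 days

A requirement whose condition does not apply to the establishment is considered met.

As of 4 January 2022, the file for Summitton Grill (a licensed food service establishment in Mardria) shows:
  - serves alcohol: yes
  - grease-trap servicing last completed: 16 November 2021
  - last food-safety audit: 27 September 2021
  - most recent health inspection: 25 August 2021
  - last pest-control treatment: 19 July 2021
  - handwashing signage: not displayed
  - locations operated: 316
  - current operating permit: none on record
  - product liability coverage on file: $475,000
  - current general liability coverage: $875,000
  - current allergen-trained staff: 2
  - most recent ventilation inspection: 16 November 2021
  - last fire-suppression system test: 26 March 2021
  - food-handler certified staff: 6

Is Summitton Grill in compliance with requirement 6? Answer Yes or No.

No

6. ventilation inspection 49 days ago vs limit 45 → not met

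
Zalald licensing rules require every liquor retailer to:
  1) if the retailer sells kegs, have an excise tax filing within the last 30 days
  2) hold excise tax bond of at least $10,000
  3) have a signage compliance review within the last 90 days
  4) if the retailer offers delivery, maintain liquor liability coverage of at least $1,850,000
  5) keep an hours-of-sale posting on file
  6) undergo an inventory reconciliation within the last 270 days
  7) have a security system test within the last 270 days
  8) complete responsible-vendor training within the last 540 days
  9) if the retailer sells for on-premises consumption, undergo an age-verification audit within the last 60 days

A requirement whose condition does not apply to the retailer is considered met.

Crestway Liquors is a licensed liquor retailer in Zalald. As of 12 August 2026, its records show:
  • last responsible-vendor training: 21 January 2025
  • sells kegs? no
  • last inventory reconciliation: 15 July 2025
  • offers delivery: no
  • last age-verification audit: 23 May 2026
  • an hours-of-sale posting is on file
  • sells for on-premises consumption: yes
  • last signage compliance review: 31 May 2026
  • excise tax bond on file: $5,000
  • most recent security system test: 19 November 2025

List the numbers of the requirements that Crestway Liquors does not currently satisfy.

2, 6, 8, 9

1. condition 'sells kegs' does not hold → requirement n/a → met
2. excise tax bond $5,000 < $10,000 → not met
3. signage compliance review 73 days ago vs limit 90 → met
4. condition 'offers delivery' does not hold → requirement n/a → met
5. hours-of-sale posting present → met
6. inventory reconciliation 393 days ago vs limit 270 → not met
7. security system test 266 days ago vs limit 270 → met
8. responsible-vendor training 568 days ago vs limit 540 → not met
9. condition 'sells for on-premises consumption' holds; age-verification audit 81 days ago vs limit 60 → not met
Not met: 2, 6, 8, 9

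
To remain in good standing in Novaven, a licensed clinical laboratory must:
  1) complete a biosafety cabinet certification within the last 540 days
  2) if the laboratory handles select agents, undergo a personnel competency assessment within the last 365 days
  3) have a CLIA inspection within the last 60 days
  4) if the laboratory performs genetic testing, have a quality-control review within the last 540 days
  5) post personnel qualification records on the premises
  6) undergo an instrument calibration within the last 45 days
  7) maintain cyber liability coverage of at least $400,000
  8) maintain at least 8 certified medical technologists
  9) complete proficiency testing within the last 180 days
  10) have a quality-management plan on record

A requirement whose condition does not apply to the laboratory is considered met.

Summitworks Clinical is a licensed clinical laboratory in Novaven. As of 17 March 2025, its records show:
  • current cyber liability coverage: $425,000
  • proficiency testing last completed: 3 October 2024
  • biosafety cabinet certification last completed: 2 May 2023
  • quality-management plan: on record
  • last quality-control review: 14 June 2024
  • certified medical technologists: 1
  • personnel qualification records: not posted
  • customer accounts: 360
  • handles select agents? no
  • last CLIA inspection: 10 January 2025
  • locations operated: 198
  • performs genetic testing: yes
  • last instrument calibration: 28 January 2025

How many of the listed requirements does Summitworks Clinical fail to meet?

5

1. biosafety cabinet certification 685 days ago vs limit 540 → not met
2. condition 'handles select agents' does not hold → requirement n/a → met
3. CLIA inspection 66 days ago vs limit 60 → not met
4. condition 'performs genetic testing' holds; quality-control review 276 days ago vs limit 540 → met
5. personnel qualification records absent → not met
6. instrument calibration 48 days ago vs limit 45 → not met
7. cyber liability coverage $425,000 ≥ $400,000 → met
8. certified medical technologists 1 < 8 → not met
9. proficiency testing 165 days ago vs limit 180 → met
10. quality-management plan present → met
Not met: 5 of 10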